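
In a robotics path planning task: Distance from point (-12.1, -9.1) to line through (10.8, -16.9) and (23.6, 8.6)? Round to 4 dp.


|cross product| = 683.79
|line direction| = sqrt(814.09) = 28.5323
Distance = 683.79/sqrt(814.09) = 23.9655

23.9655


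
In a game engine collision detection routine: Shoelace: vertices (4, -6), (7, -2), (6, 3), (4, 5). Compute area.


Shoelace sum: (4*(-2) - 7*(-6)) + (7*3 - 6*(-2)) + (6*5 - 4*3) + (4*(-6) - 4*5)
= 41
Area = |41|/2 = 20.5

20.5


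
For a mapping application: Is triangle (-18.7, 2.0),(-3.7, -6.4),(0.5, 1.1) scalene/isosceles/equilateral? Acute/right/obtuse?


Side lengths squared: AB^2=295.56, BC^2=73.89, CA^2=369.45
Sorted: [73.89, 295.56, 369.45]
By sides: Scalene, By angles: Right

Scalene, Right


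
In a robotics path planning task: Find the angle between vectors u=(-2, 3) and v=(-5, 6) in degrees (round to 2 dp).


u.v = 28, |u| = sqrt(13) = 3.6056, |v| = sqrt(61) = 7.8102
cos(theta) = u.v/(|u||v|) = 28/sqrt(793) = 0.994309
theta = acos(0.994309) = 6.12 degrees

6.12 degrees


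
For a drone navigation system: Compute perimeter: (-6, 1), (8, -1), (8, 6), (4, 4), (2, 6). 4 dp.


Sides: (-6, 1)->(8, -1): sqrt(200) = 14.142136, (8, -1)->(8, 6): sqrt(49) = 7, (8, 6)->(4, 4): sqrt(20) = 4.472136, (4, 4)->(2, 6): sqrt(8) = 2.828427, (2, 6)->(-6, 1): sqrt(89) = 9.433981
Sum = 37.87668
Perimeter = 37.8767

37.8767


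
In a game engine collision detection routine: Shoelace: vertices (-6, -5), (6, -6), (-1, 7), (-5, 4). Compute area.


Shoelace sum: ((-6)*(-6) - 6*(-5)) + (6*7 - (-1)*(-6)) + ((-1)*4 - (-5)*7) + ((-5)*(-5) - (-6)*4)
= 182
Area = |182|/2 = 91

91


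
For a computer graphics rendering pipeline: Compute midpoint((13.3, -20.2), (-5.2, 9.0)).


M = ((13.3+(-5.2))/2, ((-20.2)+9)/2)
= (4.05, -5.6)

(4.05, -5.6)


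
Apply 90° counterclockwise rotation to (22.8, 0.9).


90° CCW: (x,y) -> (-y, x)
(22.8,0.9) -> (-0.9, 22.8)

(-0.9, 22.8)


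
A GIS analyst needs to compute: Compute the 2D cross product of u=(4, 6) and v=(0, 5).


u x v = u_x*v_y - u_y*v_x = 4*5 - 6*0
= 20 - 0 = 20

20


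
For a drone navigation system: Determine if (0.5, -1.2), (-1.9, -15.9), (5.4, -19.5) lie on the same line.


Cross product: ((-1.9)-0.5)*((-19.5)-(-1.2)) - ((-15.9)-(-1.2))*(5.4-0.5)
= 115.95

No, not collinear


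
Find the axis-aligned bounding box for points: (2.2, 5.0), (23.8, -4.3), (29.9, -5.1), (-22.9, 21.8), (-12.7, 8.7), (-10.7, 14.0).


x range: [-22.9, 29.9]
y range: [-5.1, 21.8]
Bounding box: (-22.9,-5.1) to (29.9,21.8)

(-22.9,-5.1) to (29.9,21.8)


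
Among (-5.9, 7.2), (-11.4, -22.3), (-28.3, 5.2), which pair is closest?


d(P0,P1) = 30.0083, d(P0,P2) = 22.4891, d(P1,P2) = 32.2779
Closest: P0 and P2

Closest pair: (-5.9, 7.2) and (-28.3, 5.2), distance = 22.4891


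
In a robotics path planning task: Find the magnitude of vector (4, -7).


|u| = sqrt(4^2 + (-7)^2) = sqrt(65) = 8.0623

8.0623


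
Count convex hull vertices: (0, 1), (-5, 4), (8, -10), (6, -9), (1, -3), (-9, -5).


Convex hull vertices (CCW): (-9, -5), (8, -10), (0, 1), (-5, 4)
Count = 4

4


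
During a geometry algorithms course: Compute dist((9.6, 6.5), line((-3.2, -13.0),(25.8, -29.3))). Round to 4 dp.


|cross product| = 774.14
|line direction| = sqrt(1106.69) = 33.267
Distance = 774.14/sqrt(1106.69) = 23.2705

23.2705


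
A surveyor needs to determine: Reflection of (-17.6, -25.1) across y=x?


Reflection over y=x: (x,y) -> (y,x)
(-17.6, -25.1) -> (-25.1, -17.6)

(-25.1, -17.6)


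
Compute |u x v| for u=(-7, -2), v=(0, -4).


|u x v| = |(-7)*(-4) - (-2)*0|
= |28 - 0| = 28

28


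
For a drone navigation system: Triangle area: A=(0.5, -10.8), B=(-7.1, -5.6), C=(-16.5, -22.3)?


Area = |x_A(y_B-y_C) + x_B(y_C-y_A) + x_C(y_A-y_B)|/2
= |8.35 + 81.65 + 85.8|/2
= 175.8/2 = 87.9

87.9


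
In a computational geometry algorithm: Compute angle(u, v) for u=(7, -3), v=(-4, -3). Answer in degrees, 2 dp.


u.v = -19, |u| = sqrt(58) = 7.6158, |v| = sqrt(25) = 5
cos(theta) = u.v/(|u||v|) = -19/sqrt(1450) = -0.498964
theta = acos(-0.498964) = 119.93 degrees

119.93 degrees


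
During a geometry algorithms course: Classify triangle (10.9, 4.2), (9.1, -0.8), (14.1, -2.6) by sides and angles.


Side lengths squared: AB^2=28.24, BC^2=28.24, CA^2=56.48
Sorted: [28.24, 28.24, 56.48]
By sides: Isosceles, By angles: Right

Isosceles, Right


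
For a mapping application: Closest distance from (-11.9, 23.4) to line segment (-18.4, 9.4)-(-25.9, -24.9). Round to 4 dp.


Project P onto AB: t = 0 (clamped to [0,1])
Closest point on segment: (-18.4, 9.4)
Distance: 15.4353

15.4353


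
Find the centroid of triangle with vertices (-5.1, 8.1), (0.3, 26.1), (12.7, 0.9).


Centroid = ((x_A+x_B+x_C)/3, (y_A+y_B+y_C)/3)
= (((-5.1)+0.3+12.7)/3, (8.1+26.1+0.9)/3)
= (2.6333, 11.7)

(2.6333, 11.7)


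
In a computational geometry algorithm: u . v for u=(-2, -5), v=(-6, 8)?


u . v = u_x*v_x + u_y*v_y = (-2)*(-6) + (-5)*8
= 12 + (-40) = -28

-28


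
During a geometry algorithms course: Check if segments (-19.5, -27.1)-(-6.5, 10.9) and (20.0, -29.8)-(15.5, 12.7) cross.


Cross products: d1=1666.6, d2=943.1, d3=-1536.1, d4=-812.6
d1*d2 < 0 and d3*d4 < 0? no

No, they don't intersect


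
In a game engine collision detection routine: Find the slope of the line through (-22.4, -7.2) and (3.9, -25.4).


slope = (y2-y1)/(x2-x1) = ((-25.4)-(-7.2))/(3.9-(-22.4)) = (-18.2)/26.3 = -0.692

-0.692


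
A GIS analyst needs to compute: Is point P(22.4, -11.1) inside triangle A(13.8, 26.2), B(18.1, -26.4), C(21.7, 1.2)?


Cross products: AB x AP = 291.97, BC x BP = -63.6, CA x CP = 79.67
All same sign? no

No, outside


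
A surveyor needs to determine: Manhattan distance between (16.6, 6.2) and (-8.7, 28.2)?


|16.6-(-8.7)| + |6.2-28.2| = 25.3 + 22 = 47.3

47.3


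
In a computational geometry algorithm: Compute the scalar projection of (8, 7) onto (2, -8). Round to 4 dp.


u.v = -40, |v| = sqrt(68) = 8.2462
Scalar projection = u.v / |v| = -40 / sqrt(68) = -4.8507

-4.8507


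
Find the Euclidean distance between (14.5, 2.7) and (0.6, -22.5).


dx=-13.9, dy=-25.2
d^2 = (-13.9)^2 + (-25.2)^2 = 828.25
d = sqrt(828.25) = 28.7793

28.7793


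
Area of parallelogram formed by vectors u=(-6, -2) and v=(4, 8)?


|u x v| = |(-6)*8 - (-2)*4|
= |(-48) - (-8)| = 40

40


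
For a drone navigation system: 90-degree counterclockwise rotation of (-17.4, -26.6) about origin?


90° CCW: (x,y) -> (-y, x)
(-17.4,-26.6) -> (26.6, -17.4)

(26.6, -17.4)


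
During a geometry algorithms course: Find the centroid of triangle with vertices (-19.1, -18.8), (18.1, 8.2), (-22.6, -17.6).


Centroid = ((x_A+x_B+x_C)/3, (y_A+y_B+y_C)/3)
= (((-19.1)+18.1+(-22.6))/3, ((-18.8)+8.2+(-17.6))/3)
= (-7.8667, -9.4)

(-7.8667, -9.4)


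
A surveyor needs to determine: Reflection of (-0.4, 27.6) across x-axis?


Reflection over x-axis: (x,y) -> (x,-y)
(-0.4, 27.6) -> (-0.4, -27.6)

(-0.4, -27.6)


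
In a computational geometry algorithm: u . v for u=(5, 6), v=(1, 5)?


u . v = u_x*v_x + u_y*v_y = 5*1 + 6*5
= 5 + 30 = 35

35


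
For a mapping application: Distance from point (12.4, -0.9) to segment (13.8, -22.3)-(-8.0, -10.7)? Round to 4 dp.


Project P onto AB: t = 0.4571 (clamped to [0,1])
Closest point on segment: (3.8345, -16.9973)
Distance: 18.2343

18.2343


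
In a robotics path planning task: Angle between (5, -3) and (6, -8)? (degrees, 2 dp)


u.v = 54, |u| = sqrt(34) = 5.831, |v| = sqrt(100) = 10
cos(theta) = u.v/(|u||v|) = 54/sqrt(3400) = 0.926092
theta = acos(0.926092) = 22.17 degrees

22.17 degrees


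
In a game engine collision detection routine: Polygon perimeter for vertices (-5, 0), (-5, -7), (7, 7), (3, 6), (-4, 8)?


Sides: (-5, 0)->(-5, -7): sqrt(49) = 7, (-5, -7)->(7, 7): sqrt(340) = 18.439089, (7, 7)->(3, 6): sqrt(17) = 4.123106, (3, 6)->(-4, 8): sqrt(53) = 7.28011, (-4, 8)->(-5, 0): sqrt(65) = 8.062258
Sum = 44.904563
Perimeter = 44.9046

44.9046


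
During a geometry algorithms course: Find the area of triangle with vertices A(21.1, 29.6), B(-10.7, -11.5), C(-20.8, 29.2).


Area = |x_A(y_B-y_C) + x_B(y_C-y_A) + x_C(y_A-y_B)|/2
= |(-858.77) + 4.28 + (-854.88)|/2
= 1709.37/2 = 854.685

854.685


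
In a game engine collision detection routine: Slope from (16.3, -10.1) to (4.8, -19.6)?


slope = (y2-y1)/(x2-x1) = ((-19.6)-(-10.1))/(4.8-16.3) = (-9.5)/(-11.5) = 0.8261

0.8261


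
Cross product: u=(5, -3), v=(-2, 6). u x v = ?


u x v = u_x*v_y - u_y*v_x = 5*6 - (-3)*(-2)
= 30 - 6 = 24

24


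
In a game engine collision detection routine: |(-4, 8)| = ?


|u| = sqrt((-4)^2 + 8^2) = sqrt(80) = 8.9443

8.9443


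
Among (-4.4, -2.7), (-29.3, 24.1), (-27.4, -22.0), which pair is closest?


d(P0,P1) = 36.5821, d(P0,P2) = 30.0248, d(P1,P2) = 46.1391
Closest: P0 and P2

Closest pair: (-4.4, -2.7) and (-27.4, -22.0), distance = 30.0248


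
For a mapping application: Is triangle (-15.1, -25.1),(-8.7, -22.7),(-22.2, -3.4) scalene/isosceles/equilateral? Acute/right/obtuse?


Side lengths squared: AB^2=46.72, BC^2=554.74, CA^2=521.3
Sorted: [46.72, 521.3, 554.74]
By sides: Scalene, By angles: Acute

Scalene, Acute


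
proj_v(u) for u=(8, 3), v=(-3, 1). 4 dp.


u.v = -21, |v| = sqrt(10) = 3.1623
Scalar projection = u.v / |v| = -21 / sqrt(10) = -6.6408

-6.6408


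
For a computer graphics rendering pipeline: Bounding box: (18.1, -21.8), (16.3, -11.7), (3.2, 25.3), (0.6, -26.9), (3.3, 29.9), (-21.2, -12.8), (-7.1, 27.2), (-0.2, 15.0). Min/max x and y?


x range: [-21.2, 18.1]
y range: [-26.9, 29.9]
Bounding box: (-21.2,-26.9) to (18.1,29.9)

(-21.2,-26.9) to (18.1,29.9)


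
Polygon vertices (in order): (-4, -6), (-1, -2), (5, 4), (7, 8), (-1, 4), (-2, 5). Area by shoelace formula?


Shoelace sum: ((-4)*(-2) - (-1)*(-6)) + ((-1)*4 - 5*(-2)) + (5*8 - 7*4) + (7*4 - (-1)*8) + ((-1)*5 - (-2)*4) + ((-2)*(-6) - (-4)*5)
= 91
Area = |91|/2 = 45.5

45.5


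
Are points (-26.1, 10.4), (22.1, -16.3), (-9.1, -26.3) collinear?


Cross product: (22.1-(-26.1))*((-26.3)-10.4) - ((-16.3)-10.4)*((-9.1)-(-26.1))
= -1315.04

No, not collinear


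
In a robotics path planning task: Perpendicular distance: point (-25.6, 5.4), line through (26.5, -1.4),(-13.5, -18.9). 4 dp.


|cross product| = 1183.75
|line direction| = sqrt(1906.25) = 43.6606
Distance = 1183.75/sqrt(1906.25) = 27.1125

27.1125


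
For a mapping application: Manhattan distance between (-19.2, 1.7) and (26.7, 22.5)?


|(-19.2)-26.7| + |1.7-22.5| = 45.9 + 20.8 = 66.7

66.7


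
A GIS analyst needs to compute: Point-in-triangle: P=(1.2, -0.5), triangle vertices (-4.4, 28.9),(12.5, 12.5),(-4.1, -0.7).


Cross products: AB x AP = -405.02, BC x BP = 66.64, CA x CP = -156.94
All same sign? no

No, outside


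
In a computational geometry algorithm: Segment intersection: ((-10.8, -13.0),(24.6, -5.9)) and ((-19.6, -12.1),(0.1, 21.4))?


Cross products: d1=-312.53, d2=-1358.56, d3=94.34, d4=1140.37
d1*d2 < 0 and d3*d4 < 0? no

No, they don't intersect


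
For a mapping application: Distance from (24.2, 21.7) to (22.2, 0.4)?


dx=-2, dy=-21.3
d^2 = (-2)^2 + (-21.3)^2 = 457.69
d = sqrt(457.69) = 21.3937

21.3937


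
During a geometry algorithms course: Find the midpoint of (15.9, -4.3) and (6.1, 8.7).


M = ((15.9+6.1)/2, ((-4.3)+8.7)/2)
= (11, 2.2)

(11, 2.2)


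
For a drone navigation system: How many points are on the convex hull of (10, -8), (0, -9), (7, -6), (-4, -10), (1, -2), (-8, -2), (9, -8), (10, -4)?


Convex hull vertices (CCW): (-8, -2), (-4, -10), (10, -8), (10, -4), (1, -2)
Count = 5

5


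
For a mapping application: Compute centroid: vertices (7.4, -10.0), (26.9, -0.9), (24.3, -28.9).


Centroid = ((x_A+x_B+x_C)/3, (y_A+y_B+y_C)/3)
= ((7.4+26.9+24.3)/3, ((-10)+(-0.9)+(-28.9))/3)
= (19.5333, -13.2667)

(19.5333, -13.2667)


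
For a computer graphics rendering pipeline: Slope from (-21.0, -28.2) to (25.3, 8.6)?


slope = (y2-y1)/(x2-x1) = (8.6-(-28.2))/(25.3-(-21)) = 36.8/46.3 = 0.7948

0.7948


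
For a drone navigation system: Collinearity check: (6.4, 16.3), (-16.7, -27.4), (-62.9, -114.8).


Cross product: ((-16.7)-6.4)*((-114.8)-16.3) - ((-27.4)-16.3)*((-62.9)-6.4)
= 0

Yes, collinear


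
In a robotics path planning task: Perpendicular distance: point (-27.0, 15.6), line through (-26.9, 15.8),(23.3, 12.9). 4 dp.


|cross product| = 10.33
|line direction| = sqrt(2528.45) = 50.2837
Distance = 10.33/sqrt(2528.45) = 0.2054

0.2054


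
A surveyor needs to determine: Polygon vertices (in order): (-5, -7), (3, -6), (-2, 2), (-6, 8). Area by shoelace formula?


Shoelace sum: ((-5)*(-6) - 3*(-7)) + (3*2 - (-2)*(-6)) + ((-2)*8 - (-6)*2) + ((-6)*(-7) - (-5)*8)
= 123
Area = |123|/2 = 61.5

61.5


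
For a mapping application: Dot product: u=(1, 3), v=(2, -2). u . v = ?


u . v = u_x*v_x + u_y*v_y = 1*2 + 3*(-2)
= 2 + (-6) = -4

-4


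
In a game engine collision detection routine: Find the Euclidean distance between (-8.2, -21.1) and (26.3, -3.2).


dx=34.5, dy=17.9
d^2 = 34.5^2 + 17.9^2 = 1510.66
d = sqrt(1510.66) = 38.8672

38.8672


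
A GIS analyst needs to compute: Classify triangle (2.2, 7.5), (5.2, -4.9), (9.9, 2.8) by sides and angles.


Side lengths squared: AB^2=162.76, BC^2=81.38, CA^2=81.38
Sorted: [81.38, 81.38, 162.76]
By sides: Isosceles, By angles: Right

Isosceles, Right


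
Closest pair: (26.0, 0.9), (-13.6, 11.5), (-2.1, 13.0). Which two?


d(P0,P1) = 40.9941, d(P0,P2) = 30.5944, d(P1,P2) = 11.5974
Closest: P1 and P2

Closest pair: (-13.6, 11.5) and (-2.1, 13.0), distance = 11.5974


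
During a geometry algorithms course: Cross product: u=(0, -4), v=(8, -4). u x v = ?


u x v = u_x*v_y - u_y*v_x = 0*(-4) - (-4)*8
= 0 - (-32) = 32

32


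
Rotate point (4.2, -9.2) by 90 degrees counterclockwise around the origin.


90° CCW: (x,y) -> (-y, x)
(4.2,-9.2) -> (9.2, 4.2)

(9.2, 4.2)


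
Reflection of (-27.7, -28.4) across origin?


Reflection over origin: (x,y) -> (-x,-y)
(-27.7, -28.4) -> (27.7, 28.4)

(27.7, 28.4)


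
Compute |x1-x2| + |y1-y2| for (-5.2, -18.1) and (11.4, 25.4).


|(-5.2)-11.4| + |(-18.1)-25.4| = 16.6 + 43.5 = 60.1

60.1


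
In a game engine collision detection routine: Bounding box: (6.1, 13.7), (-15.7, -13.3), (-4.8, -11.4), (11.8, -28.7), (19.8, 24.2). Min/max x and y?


x range: [-15.7, 19.8]
y range: [-28.7, 24.2]
Bounding box: (-15.7,-28.7) to (19.8,24.2)

(-15.7,-28.7) to (19.8,24.2)


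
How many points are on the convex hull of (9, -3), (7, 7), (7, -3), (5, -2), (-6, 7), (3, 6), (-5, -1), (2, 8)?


Convex hull vertices (CCW): (-6, 7), (-5, -1), (7, -3), (9, -3), (7, 7), (2, 8)
Count = 6

6


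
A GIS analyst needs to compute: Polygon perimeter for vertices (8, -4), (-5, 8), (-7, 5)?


Sides: (8, -4)->(-5, 8): sqrt(313) = 17.691806, (-5, 8)->(-7, 5): sqrt(13) = 3.605551, (-7, 5)->(8, -4): sqrt(306) = 17.492856
Sum = 38.790213
Perimeter = 38.7902

38.7902


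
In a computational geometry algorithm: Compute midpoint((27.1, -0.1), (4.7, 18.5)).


M = ((27.1+4.7)/2, ((-0.1)+18.5)/2)
= (15.9, 9.2)

(15.9, 9.2)


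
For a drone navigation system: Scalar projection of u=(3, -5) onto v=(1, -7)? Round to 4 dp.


u.v = 38, |v| = sqrt(50) = 7.0711
Scalar projection = u.v / |v| = 38 / sqrt(50) = 5.374

5.374


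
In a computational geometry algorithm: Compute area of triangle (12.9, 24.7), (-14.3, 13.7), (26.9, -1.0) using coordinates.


Area = |x_A(y_B-y_C) + x_B(y_C-y_A) + x_C(y_A-y_B)|/2
= |189.63 + 367.51 + 295.9|/2
= 853.04/2 = 426.52

426.52


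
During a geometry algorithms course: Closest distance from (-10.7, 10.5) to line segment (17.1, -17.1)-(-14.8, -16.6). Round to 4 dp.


Project P onto AB: t = 0.8848 (clamped to [0,1])
Closest point on segment: (-11.1257, -16.6576)
Distance: 27.1609

27.1609


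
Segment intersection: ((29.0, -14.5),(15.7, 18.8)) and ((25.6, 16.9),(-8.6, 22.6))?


Cross products: d1=1054.5, d2=-8.55, d3=-304.4, d4=758.65
d1*d2 < 0 and d3*d4 < 0? yes

Yes, they intersect


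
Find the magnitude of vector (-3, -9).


|u| = sqrt((-3)^2 + (-9)^2) = sqrt(90) = 9.4868

9.4868


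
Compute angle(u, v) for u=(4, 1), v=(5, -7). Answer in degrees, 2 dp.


u.v = 13, |u| = sqrt(17) = 4.1231, |v| = sqrt(74) = 8.6023
cos(theta) = u.v/(|u||v|) = 13/sqrt(1258) = 0.366525
theta = acos(0.366525) = 68.5 degrees

68.5 degrees


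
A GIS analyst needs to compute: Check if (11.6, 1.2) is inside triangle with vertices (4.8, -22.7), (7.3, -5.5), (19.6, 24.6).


Cross products: AB x AP = -57.21, BC x BP = -47.02, CA x CP = -32.08
All same sign? yes

Yes, inside


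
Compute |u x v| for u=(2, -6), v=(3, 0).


|u x v| = |2*0 - (-6)*3|
= |0 - (-18)| = 18

18


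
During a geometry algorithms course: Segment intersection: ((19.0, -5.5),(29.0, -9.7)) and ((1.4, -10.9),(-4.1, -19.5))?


Cross products: d1=121.66, d2=230.76, d3=-127.92, d4=-237.02
d1*d2 < 0 and d3*d4 < 0? no

No, they don't intersect


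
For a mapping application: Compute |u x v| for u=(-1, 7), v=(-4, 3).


|u x v| = |(-1)*3 - 7*(-4)|
= |(-3) - (-28)| = 25

25


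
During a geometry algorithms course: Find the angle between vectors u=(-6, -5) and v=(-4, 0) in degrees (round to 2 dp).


u.v = 24, |u| = sqrt(61) = 7.8102, |v| = sqrt(16) = 4
cos(theta) = u.v/(|u||v|) = 24/sqrt(976) = 0.768221
theta = acos(0.768221) = 39.81 degrees

39.81 degrees


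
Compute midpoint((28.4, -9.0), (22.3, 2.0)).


M = ((28.4+22.3)/2, ((-9)+2)/2)
= (25.35, -3.5)

(25.35, -3.5)


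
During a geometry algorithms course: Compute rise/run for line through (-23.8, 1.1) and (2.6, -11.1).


slope = (y2-y1)/(x2-x1) = ((-11.1)-1.1)/(2.6-(-23.8)) = (-12.2)/26.4 = -0.4621

-0.4621


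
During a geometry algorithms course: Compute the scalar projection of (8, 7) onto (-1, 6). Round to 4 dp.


u.v = 34, |v| = sqrt(37) = 6.0828
Scalar projection = u.v / |v| = 34 / sqrt(37) = 5.5896

5.5896


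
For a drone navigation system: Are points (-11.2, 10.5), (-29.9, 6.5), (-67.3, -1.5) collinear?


Cross product: ((-29.9)-(-11.2))*((-1.5)-10.5) - (6.5-10.5)*((-67.3)-(-11.2))
= 0

Yes, collinear


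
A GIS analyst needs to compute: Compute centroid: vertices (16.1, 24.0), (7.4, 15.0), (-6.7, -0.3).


Centroid = ((x_A+x_B+x_C)/3, (y_A+y_B+y_C)/3)
= ((16.1+7.4+(-6.7))/3, (24+15+(-0.3))/3)
= (5.6, 12.9)

(5.6, 12.9)


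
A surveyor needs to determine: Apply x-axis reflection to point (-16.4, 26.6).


Reflection over x-axis: (x,y) -> (x,-y)
(-16.4, 26.6) -> (-16.4, -26.6)

(-16.4, -26.6)


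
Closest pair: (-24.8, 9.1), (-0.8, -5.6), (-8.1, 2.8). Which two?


d(P0,P1) = 28.1441, d(P0,P2) = 17.8488, d(P1,P2) = 11.1288
Closest: P1 and P2

Closest pair: (-0.8, -5.6) and (-8.1, 2.8), distance = 11.1288


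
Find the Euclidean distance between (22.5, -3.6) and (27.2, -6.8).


dx=4.7, dy=-3.2
d^2 = 4.7^2 + (-3.2)^2 = 32.33
d = sqrt(32.33) = 5.6859

5.6859


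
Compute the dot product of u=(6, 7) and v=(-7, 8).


u . v = u_x*v_x + u_y*v_y = 6*(-7) + 7*8
= (-42) + 56 = 14

14


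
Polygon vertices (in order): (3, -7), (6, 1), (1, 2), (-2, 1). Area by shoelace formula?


Shoelace sum: (3*1 - 6*(-7)) + (6*2 - 1*1) + (1*1 - (-2)*2) + ((-2)*(-7) - 3*1)
= 72
Area = |72|/2 = 36

36


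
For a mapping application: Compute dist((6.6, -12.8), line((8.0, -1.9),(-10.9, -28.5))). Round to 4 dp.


|cross product| = 168.77
|line direction| = sqrt(1064.77) = 32.6308
Distance = 168.77/sqrt(1064.77) = 5.1721

5.1721


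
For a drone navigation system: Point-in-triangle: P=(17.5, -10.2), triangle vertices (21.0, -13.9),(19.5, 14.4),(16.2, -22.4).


Cross products: AB x AP = 93.5, BC x BP = 7.58, CA x CP = 47.51
All same sign? yes

Yes, inside


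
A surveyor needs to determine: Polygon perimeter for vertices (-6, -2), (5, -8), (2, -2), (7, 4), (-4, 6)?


Sides: (-6, -2)->(5, -8): sqrt(157) = 12.529964, (5, -8)->(2, -2): sqrt(45) = 6.708204, (2, -2)->(7, 4): sqrt(61) = 7.81025, (7, 4)->(-4, 6): sqrt(125) = 11.18034, (-4, 6)->(-6, -2): sqrt(68) = 8.246211
Sum = 46.474969
Perimeter = 46.475

46.475


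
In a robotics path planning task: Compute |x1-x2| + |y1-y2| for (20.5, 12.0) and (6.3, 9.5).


|20.5-6.3| + |12-9.5| = 14.2 + 2.5 = 16.7

16.7


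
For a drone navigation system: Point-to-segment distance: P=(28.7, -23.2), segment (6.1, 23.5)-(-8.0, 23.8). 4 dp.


Project P onto AB: t = 0 (clamped to [0,1])
Closest point on segment: (6.1, 23.5)
Distance: 51.8811

51.8811


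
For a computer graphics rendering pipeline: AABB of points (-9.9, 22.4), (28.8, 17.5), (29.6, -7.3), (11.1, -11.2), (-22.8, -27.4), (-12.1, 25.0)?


x range: [-22.8, 29.6]
y range: [-27.4, 25]
Bounding box: (-22.8,-27.4) to (29.6,25)

(-22.8,-27.4) to (29.6,25)


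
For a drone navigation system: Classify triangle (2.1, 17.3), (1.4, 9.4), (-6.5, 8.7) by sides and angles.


Side lengths squared: AB^2=62.9, BC^2=62.9, CA^2=147.92
Sorted: [62.9, 62.9, 147.92]
By sides: Isosceles, By angles: Obtuse

Isosceles, Obtuse


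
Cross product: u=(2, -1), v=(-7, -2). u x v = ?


u x v = u_x*v_y - u_y*v_x = 2*(-2) - (-1)*(-7)
= (-4) - 7 = -11

-11


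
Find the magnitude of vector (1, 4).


|u| = sqrt(1^2 + 4^2) = sqrt(17) = 4.1231

4.1231


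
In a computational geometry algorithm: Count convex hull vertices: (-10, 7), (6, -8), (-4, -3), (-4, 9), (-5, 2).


Convex hull vertices (CCW): (-10, 7), (-4, -3), (6, -8), (-4, 9)
Count = 4

4


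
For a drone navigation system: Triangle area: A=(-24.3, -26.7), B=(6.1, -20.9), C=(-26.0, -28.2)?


Area = |x_A(y_B-y_C) + x_B(y_C-y_A) + x_C(y_A-y_B)|/2
= |(-177.39) + (-9.15) + 150.8|/2
= 35.74/2 = 17.87

17.87


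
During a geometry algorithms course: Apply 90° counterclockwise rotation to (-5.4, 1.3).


90° CCW: (x,y) -> (-y, x)
(-5.4,1.3) -> (-1.3, -5.4)

(-1.3, -5.4)


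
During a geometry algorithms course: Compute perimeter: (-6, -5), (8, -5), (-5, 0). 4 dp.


Sides: (-6, -5)->(8, -5): sqrt(196) = 14, (8, -5)->(-5, 0): sqrt(194) = 13.928388, (-5, 0)->(-6, -5): sqrt(26) = 5.09902
Sum = 33.027408
Perimeter = 33.0274

33.0274


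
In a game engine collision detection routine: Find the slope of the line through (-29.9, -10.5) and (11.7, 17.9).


slope = (y2-y1)/(x2-x1) = (17.9-(-10.5))/(11.7-(-29.9)) = 28.4/41.6 = 0.6827

0.6827


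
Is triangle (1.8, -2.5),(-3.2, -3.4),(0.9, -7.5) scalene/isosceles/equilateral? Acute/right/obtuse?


Side lengths squared: AB^2=25.81, BC^2=33.62, CA^2=25.81
Sorted: [25.81, 25.81, 33.62]
By sides: Isosceles, By angles: Acute

Isosceles, Acute


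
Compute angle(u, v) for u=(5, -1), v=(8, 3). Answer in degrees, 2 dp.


u.v = 37, |u| = sqrt(26) = 5.099, |v| = sqrt(73) = 8.544
cos(theta) = u.v/(|u||v|) = 37/sqrt(1898) = 0.849285
theta = acos(0.849285) = 31.87 degrees

31.87 degrees


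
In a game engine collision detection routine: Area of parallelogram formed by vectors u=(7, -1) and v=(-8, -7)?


|u x v| = |7*(-7) - (-1)*(-8)|
= |(-49) - 8| = 57

57


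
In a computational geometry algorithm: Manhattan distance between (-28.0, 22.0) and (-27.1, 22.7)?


|(-28)-(-27.1)| + |22-22.7| = 0.9 + 0.7 = 1.6

1.6


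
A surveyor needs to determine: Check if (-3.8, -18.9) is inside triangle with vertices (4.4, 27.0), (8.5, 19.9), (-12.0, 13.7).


Cross products: AB x AP = -246.41, BC x BP = 719.14, CA x CP = -643.7
All same sign? no

No, outside


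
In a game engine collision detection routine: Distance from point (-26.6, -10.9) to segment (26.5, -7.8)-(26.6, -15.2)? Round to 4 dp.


Project P onto AB: t = 0.3219 (clamped to [0,1])
Closest point on segment: (26.5322, -10.182)
Distance: 53.137

53.137


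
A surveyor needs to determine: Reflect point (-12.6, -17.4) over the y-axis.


Reflection over y-axis: (x,y) -> (-x,y)
(-12.6, -17.4) -> (12.6, -17.4)

(12.6, -17.4)


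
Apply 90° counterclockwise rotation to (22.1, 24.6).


90° CCW: (x,y) -> (-y, x)
(22.1,24.6) -> (-24.6, 22.1)

(-24.6, 22.1)


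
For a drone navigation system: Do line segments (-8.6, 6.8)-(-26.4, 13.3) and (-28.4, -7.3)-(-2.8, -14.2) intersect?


Cross products: d1=497.58, d2=541.16, d3=379.68, d4=336.1
d1*d2 < 0 and d3*d4 < 0? no

No, they don't intersect


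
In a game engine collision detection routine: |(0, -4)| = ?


|u| = sqrt(0^2 + (-4)^2) = sqrt(16) = 4

4


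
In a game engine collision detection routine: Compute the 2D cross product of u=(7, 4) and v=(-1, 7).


u x v = u_x*v_y - u_y*v_x = 7*7 - 4*(-1)
= 49 - (-4) = 53

53


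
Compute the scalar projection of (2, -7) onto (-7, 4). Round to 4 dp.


u.v = -42, |v| = sqrt(65) = 8.0623
Scalar projection = u.v / |v| = -42 / sqrt(65) = -5.2095

-5.2095


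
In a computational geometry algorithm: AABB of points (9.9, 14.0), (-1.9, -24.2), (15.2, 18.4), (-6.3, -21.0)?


x range: [-6.3, 15.2]
y range: [-24.2, 18.4]
Bounding box: (-6.3,-24.2) to (15.2,18.4)

(-6.3,-24.2) to (15.2,18.4)


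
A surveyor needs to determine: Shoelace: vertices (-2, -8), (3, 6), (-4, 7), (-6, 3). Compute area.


Shoelace sum: ((-2)*6 - 3*(-8)) + (3*7 - (-4)*6) + ((-4)*3 - (-6)*7) + ((-6)*(-8) - (-2)*3)
= 141
Area = |141|/2 = 70.5

70.5


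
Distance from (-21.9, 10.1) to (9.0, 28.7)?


dx=30.9, dy=18.6
d^2 = 30.9^2 + 18.6^2 = 1300.77
d = sqrt(1300.77) = 36.0662

36.0662


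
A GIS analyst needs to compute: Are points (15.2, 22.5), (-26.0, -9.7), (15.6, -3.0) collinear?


Cross product: ((-26)-15.2)*((-3)-22.5) - ((-9.7)-22.5)*(15.6-15.2)
= 1063.48

No, not collinear


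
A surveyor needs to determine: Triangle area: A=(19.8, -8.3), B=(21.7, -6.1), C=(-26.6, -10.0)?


Area = |x_A(y_B-y_C) + x_B(y_C-y_A) + x_C(y_A-y_B)|/2
= |77.22 + (-36.89) + 58.52|/2
= 98.85/2 = 49.425

49.425


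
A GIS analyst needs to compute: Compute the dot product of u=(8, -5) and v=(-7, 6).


u . v = u_x*v_x + u_y*v_y = 8*(-7) + (-5)*6
= (-56) + (-30) = -86

-86


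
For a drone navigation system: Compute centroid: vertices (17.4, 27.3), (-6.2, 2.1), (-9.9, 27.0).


Centroid = ((x_A+x_B+x_C)/3, (y_A+y_B+y_C)/3)
= ((17.4+(-6.2)+(-9.9))/3, (27.3+2.1+27)/3)
= (0.4333, 18.8)

(0.4333, 18.8)


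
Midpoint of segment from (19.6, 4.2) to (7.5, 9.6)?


M = ((19.6+7.5)/2, (4.2+9.6)/2)
= (13.55, 6.9)

(13.55, 6.9)


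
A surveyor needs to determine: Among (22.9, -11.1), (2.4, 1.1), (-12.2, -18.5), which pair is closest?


d(P0,P1) = 23.8556, d(P0,P2) = 35.8716, d(P1,P2) = 24.4401
Closest: P0 and P1

Closest pair: (22.9, -11.1) and (2.4, 1.1), distance = 23.8556


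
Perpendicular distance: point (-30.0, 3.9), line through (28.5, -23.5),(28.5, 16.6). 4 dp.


|cross product| = 2345.85
|line direction| = sqrt(1608.01) = 40.1
Distance = 2345.85/sqrt(1608.01) = 58.5

58.5


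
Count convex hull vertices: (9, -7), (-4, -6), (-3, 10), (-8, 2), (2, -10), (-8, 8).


Convex hull vertices (CCW): (-8, 2), (-4, -6), (2, -10), (9, -7), (-3, 10), (-8, 8)
Count = 6

6


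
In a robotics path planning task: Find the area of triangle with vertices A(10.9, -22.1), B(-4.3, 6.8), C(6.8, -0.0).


Area = |x_A(y_B-y_C) + x_B(y_C-y_A) + x_C(y_A-y_B)|/2
= |74.12 + (-95.03) + (-196.52)|/2
= 217.43/2 = 108.715

108.715


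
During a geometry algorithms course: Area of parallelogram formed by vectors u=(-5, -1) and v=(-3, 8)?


|u x v| = |(-5)*8 - (-1)*(-3)|
= |(-40) - 3| = 43

43


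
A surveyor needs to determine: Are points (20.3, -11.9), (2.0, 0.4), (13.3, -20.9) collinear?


Cross product: (2-20.3)*((-20.9)-(-11.9)) - (0.4-(-11.9))*(13.3-20.3)
= 250.8

No, not collinear


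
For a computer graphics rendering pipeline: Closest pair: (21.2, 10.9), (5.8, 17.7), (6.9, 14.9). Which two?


d(P0,P1) = 16.8345, d(P0,P2) = 14.8489, d(P1,P2) = 3.0083
Closest: P1 and P2

Closest pair: (5.8, 17.7) and (6.9, 14.9), distance = 3.0083


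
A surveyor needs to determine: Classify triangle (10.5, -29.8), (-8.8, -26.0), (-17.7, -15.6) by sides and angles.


Side lengths squared: AB^2=386.93, BC^2=187.37, CA^2=996.88
Sorted: [187.37, 386.93, 996.88]
By sides: Scalene, By angles: Obtuse

Scalene, Obtuse


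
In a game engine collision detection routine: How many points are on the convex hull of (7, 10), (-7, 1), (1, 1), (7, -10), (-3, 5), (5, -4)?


Convex hull vertices (CCW): (-7, 1), (7, -10), (7, 10), (-3, 5)
Count = 4

4


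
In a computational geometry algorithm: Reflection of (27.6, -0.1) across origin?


Reflection over origin: (x,y) -> (-x,-y)
(27.6, -0.1) -> (-27.6, 0.1)

(-27.6, 0.1)


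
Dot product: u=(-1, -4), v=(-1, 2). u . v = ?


u . v = u_x*v_x + u_y*v_y = (-1)*(-1) + (-4)*2
= 1 + (-8) = -7

-7


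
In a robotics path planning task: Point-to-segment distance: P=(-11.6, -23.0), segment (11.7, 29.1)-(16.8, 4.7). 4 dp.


Project P onto AB: t = 1 (clamped to [0,1])
Closest point on segment: (16.8, 4.7)
Distance: 39.6718

39.6718


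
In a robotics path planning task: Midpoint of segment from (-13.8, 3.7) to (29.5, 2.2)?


M = (((-13.8)+29.5)/2, (3.7+2.2)/2)
= (7.85, 2.95)

(7.85, 2.95)


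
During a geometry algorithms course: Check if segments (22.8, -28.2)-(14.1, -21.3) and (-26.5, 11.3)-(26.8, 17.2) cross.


Cross products: d1=-2396.22, d2=-1977.12, d3=-3.48, d4=-422.58
d1*d2 < 0 and d3*d4 < 0? no

No, they don't intersect


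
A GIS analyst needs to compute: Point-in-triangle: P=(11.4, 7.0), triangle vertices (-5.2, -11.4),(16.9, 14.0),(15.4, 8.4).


Cross products: AB x AP = -15, BC x BP = -20.3, CA x CP = -50.36
All same sign? yes

Yes, inside


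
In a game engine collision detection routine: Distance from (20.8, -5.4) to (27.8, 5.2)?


dx=7, dy=10.6
d^2 = 7^2 + 10.6^2 = 161.36
d = sqrt(161.36) = 12.7028

12.7028


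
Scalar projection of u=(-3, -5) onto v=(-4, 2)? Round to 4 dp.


u.v = 2, |v| = sqrt(20) = 4.4721
Scalar projection = u.v / |v| = 2 / sqrt(20) = 0.4472

0.4472


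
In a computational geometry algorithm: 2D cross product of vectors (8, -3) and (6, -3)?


u x v = u_x*v_y - u_y*v_x = 8*(-3) - (-3)*6
= (-24) - (-18) = -6

-6


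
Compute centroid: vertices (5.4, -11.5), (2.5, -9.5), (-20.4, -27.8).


Centroid = ((x_A+x_B+x_C)/3, (y_A+y_B+y_C)/3)
= ((5.4+2.5+(-20.4))/3, ((-11.5)+(-9.5)+(-27.8))/3)
= (-4.1667, -16.2667)

(-4.1667, -16.2667)


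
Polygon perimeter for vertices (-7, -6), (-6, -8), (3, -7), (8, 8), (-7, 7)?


Sides: (-7, -6)->(-6, -8): sqrt(5) = 2.236068, (-6, -8)->(3, -7): sqrt(82) = 9.055385, (3, -7)->(8, 8): sqrt(250) = 15.811388, (8, 8)->(-7, 7): sqrt(226) = 15.033296, (-7, 7)->(-7, -6): sqrt(169) = 13
Sum = 55.136137
Perimeter = 55.1361

55.1361


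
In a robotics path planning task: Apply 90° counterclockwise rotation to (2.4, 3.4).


90° CCW: (x,y) -> (-y, x)
(2.4,3.4) -> (-3.4, 2.4)

(-3.4, 2.4)


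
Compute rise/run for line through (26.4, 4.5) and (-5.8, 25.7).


slope = (y2-y1)/(x2-x1) = (25.7-4.5)/((-5.8)-26.4) = 21.2/(-32.2) = -0.6584

-0.6584


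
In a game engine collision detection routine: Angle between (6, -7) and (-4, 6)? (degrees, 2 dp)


u.v = -66, |u| = sqrt(85) = 9.2195, |v| = sqrt(52) = 7.2111
cos(theta) = u.v/(|u||v|) = -66/sqrt(4420) = -0.992734
theta = acos(-0.992734) = 173.09 degrees

173.09 degrees


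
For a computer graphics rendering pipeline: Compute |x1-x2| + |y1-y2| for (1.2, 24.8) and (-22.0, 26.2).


|1.2-(-22)| + |24.8-26.2| = 23.2 + 1.4 = 24.6

24.6


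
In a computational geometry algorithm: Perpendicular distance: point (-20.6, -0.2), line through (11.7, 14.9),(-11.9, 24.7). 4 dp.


|cross product| = 672.9
|line direction| = sqrt(653) = 25.5539
Distance = 672.9/sqrt(653) = 26.3326

26.3326


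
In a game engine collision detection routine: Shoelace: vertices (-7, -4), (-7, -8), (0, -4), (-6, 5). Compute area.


Shoelace sum: ((-7)*(-8) - (-7)*(-4)) + ((-7)*(-4) - 0*(-8)) + (0*5 - (-6)*(-4)) + ((-6)*(-4) - (-7)*5)
= 91
Area = |91|/2 = 45.5

45.5


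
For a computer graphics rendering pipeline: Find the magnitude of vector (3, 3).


|u| = sqrt(3^2 + 3^2) = sqrt(18) = 4.2426

4.2426


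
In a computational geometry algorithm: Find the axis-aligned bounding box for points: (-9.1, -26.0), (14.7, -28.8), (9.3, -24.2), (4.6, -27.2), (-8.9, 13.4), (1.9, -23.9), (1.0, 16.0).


x range: [-9.1, 14.7]
y range: [-28.8, 16]
Bounding box: (-9.1,-28.8) to (14.7,16)

(-9.1,-28.8) to (14.7,16)


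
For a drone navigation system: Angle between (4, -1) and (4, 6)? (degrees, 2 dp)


u.v = 10, |u| = sqrt(17) = 4.1231, |v| = sqrt(52) = 7.2111
cos(theta) = u.v/(|u||v|) = 10/sqrt(884) = 0.336336
theta = acos(0.336336) = 70.35 degrees

70.35 degrees


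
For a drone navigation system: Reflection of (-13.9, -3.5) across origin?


Reflection over origin: (x,y) -> (-x,-y)
(-13.9, -3.5) -> (13.9, 3.5)

(13.9, 3.5)


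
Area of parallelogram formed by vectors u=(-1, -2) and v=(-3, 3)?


|u x v| = |(-1)*3 - (-2)*(-3)|
= |(-3) - 6| = 9

9


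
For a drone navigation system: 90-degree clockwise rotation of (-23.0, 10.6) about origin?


90° CW: (x,y) -> (y, -x)
(-23,10.6) -> (10.6, 23)

(10.6, 23)


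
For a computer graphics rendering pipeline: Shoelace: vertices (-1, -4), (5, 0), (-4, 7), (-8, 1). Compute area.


Shoelace sum: ((-1)*0 - 5*(-4)) + (5*7 - (-4)*0) + ((-4)*1 - (-8)*7) + ((-8)*(-4) - (-1)*1)
= 140
Area = |140|/2 = 70

70


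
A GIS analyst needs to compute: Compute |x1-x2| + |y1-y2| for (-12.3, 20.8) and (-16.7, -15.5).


|(-12.3)-(-16.7)| + |20.8-(-15.5)| = 4.4 + 36.3 = 40.7

40.7


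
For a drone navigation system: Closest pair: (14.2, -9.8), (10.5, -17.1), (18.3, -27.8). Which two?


d(P0,P1) = 8.1841, d(P0,P2) = 18.461, d(P1,P2) = 13.2412
Closest: P0 and P1

Closest pair: (14.2, -9.8) and (10.5, -17.1), distance = 8.1841


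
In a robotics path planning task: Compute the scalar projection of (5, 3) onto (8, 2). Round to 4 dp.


u.v = 46, |v| = sqrt(68) = 8.2462
Scalar projection = u.v / |v| = 46 / sqrt(68) = 5.5783

5.5783


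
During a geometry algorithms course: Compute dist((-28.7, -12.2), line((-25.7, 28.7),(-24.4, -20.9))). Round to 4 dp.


|cross product| = 201.97
|line direction| = sqrt(2461.85) = 49.617
Distance = 201.97/sqrt(2461.85) = 4.0706

4.0706


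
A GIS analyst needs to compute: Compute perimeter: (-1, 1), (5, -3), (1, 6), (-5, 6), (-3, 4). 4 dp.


Sides: (-1, 1)->(5, -3): sqrt(52) = 7.211103, (5, -3)->(1, 6): sqrt(97) = 9.848858, (1, 6)->(-5, 6): sqrt(36) = 6, (-5, 6)->(-3, 4): sqrt(8) = 2.828427, (-3, 4)->(-1, 1): sqrt(13) = 3.605551
Sum = 29.493939
Perimeter = 29.4939

29.4939


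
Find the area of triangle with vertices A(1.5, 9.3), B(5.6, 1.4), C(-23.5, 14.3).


Area = |x_A(y_B-y_C) + x_B(y_C-y_A) + x_C(y_A-y_B)|/2
= |(-19.35) + 28 + (-185.65)|/2
= 177/2 = 88.5

88.5


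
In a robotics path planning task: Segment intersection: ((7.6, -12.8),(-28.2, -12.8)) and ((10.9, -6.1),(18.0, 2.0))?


Cross products: d1=-20.84, d2=269.14, d3=-239.86, d4=-529.84
d1*d2 < 0 and d3*d4 < 0? no

No, they don't intersect


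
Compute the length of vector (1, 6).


|u| = sqrt(1^2 + 6^2) = sqrt(37) = 6.0828

6.0828


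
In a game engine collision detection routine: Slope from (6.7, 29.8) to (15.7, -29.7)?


slope = (y2-y1)/(x2-x1) = ((-29.7)-29.8)/(15.7-6.7) = (-59.5)/9 = -6.6111

-6.6111


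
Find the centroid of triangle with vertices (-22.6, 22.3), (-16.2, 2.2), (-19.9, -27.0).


Centroid = ((x_A+x_B+x_C)/3, (y_A+y_B+y_C)/3)
= (((-22.6)+(-16.2)+(-19.9))/3, (22.3+2.2+(-27))/3)
= (-19.5667, -0.8333)

(-19.5667, -0.8333)


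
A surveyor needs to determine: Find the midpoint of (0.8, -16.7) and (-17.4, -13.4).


M = ((0.8+(-17.4))/2, ((-16.7)+(-13.4))/2)
= (-8.3, -15.05)

(-8.3, -15.05)


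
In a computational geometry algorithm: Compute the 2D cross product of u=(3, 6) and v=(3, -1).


u x v = u_x*v_y - u_y*v_x = 3*(-1) - 6*3
= (-3) - 18 = -21

-21


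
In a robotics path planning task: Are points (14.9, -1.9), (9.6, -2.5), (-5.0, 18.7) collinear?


Cross product: (9.6-14.9)*(18.7-(-1.9)) - ((-2.5)-(-1.9))*((-5)-14.9)
= -121.12

No, not collinear


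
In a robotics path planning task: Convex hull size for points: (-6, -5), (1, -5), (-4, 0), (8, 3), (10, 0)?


Convex hull vertices (CCW): (-6, -5), (1, -5), (10, 0), (8, 3), (-4, 0)
Count = 5

5


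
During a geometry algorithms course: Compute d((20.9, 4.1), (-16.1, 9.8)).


dx=-37, dy=5.7
d^2 = (-37)^2 + 5.7^2 = 1401.49
d = sqrt(1401.49) = 37.4365

37.4365


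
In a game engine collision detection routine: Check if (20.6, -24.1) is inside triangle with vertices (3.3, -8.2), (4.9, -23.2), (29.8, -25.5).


Cross products: AB x AP = 234.06, BC x BP = 13.7, CA x CP = 122.06
All same sign? yes

Yes, inside


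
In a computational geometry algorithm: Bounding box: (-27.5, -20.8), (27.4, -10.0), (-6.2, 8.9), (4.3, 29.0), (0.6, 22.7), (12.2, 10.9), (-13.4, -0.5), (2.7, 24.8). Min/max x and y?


x range: [-27.5, 27.4]
y range: [-20.8, 29]
Bounding box: (-27.5,-20.8) to (27.4,29)

(-27.5,-20.8) to (27.4,29)


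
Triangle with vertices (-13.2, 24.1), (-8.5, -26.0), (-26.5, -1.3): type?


Side lengths squared: AB^2=2532.1, BC^2=934.09, CA^2=822.05
Sorted: [822.05, 934.09, 2532.1]
By sides: Scalene, By angles: Obtuse

Scalene, Obtuse


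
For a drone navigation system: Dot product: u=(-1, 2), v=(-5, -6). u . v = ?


u . v = u_x*v_x + u_y*v_y = (-1)*(-5) + 2*(-6)
= 5 + (-12) = -7

-7


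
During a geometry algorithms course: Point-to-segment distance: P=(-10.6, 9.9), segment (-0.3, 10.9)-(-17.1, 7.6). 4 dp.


Project P onto AB: t = 0.6016 (clamped to [0,1])
Closest point on segment: (-10.4065, 8.9148)
Distance: 1.004

1.004


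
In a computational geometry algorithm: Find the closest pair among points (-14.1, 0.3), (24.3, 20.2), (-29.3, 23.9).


d(P0,P1) = 43.2501, d(P0,P2) = 28.0713, d(P1,P2) = 53.7276
Closest: P0 and P2

Closest pair: (-14.1, 0.3) and (-29.3, 23.9), distance = 28.0713


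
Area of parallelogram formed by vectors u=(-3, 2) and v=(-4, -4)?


|u x v| = |(-3)*(-4) - 2*(-4)|
= |12 - (-8)| = 20

20


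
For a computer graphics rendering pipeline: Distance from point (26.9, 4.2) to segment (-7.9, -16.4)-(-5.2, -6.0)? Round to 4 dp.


Project P onto AB: t = 1 (clamped to [0,1])
Closest point on segment: (-5.2, -6)
Distance: 33.6816

33.6816


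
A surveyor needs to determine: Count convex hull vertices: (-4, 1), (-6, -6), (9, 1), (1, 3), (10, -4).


Convex hull vertices (CCW): (-6, -6), (10, -4), (9, 1), (1, 3), (-4, 1)
Count = 5

5


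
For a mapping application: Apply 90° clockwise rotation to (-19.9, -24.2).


90° CW: (x,y) -> (y, -x)
(-19.9,-24.2) -> (-24.2, 19.9)

(-24.2, 19.9)


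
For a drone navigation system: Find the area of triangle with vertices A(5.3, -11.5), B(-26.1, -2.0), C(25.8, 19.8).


Area = |x_A(y_B-y_C) + x_B(y_C-y_A) + x_C(y_A-y_B)|/2
= |(-115.54) + (-816.93) + (-245.1)|/2
= 1177.57/2 = 588.785

588.785


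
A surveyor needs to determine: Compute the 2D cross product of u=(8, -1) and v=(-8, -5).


u x v = u_x*v_y - u_y*v_x = 8*(-5) - (-1)*(-8)
= (-40) - 8 = -48

-48


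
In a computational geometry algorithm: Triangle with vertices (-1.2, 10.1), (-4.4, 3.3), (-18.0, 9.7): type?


Side lengths squared: AB^2=56.48, BC^2=225.92, CA^2=282.4
Sorted: [56.48, 225.92, 282.4]
By sides: Scalene, By angles: Right

Scalene, Right


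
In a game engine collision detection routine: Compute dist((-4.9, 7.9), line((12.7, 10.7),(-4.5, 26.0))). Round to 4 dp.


|cross product| = 317.44
|line direction| = sqrt(529.93) = 23.0202
Distance = 317.44/sqrt(529.93) = 13.7896

13.7896
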